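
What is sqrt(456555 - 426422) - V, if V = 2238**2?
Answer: -5008644 + sqrt(30133) ≈ -5.0085e+6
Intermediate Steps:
V = 5008644
sqrt(456555 - 426422) - V = sqrt(456555 - 426422) - 1*5008644 = sqrt(30133) - 5008644 = -5008644 + sqrt(30133)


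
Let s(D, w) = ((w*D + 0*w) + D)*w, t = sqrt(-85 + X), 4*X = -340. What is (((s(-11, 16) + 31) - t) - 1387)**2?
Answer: (4348 + I*sqrt(170))**2 ≈ 1.8905e+7 + 1.134e+5*I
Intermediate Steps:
X = -85 (X = (1/4)*(-340) = -85)
t = I*sqrt(170) (t = sqrt(-85 - 85) = sqrt(-170) = I*sqrt(170) ≈ 13.038*I)
s(D, w) = w*(D + D*w) (s(D, w) = ((D*w + 0) + D)*w = (D*w + D)*w = (D + D*w)*w = w*(D + D*w))
(((s(-11, 16) + 31) - t) - 1387)**2 = (((-11*16*(1 + 16) + 31) - I*sqrt(170)) - 1387)**2 = (((-11*16*17 + 31) - I*sqrt(170)) - 1387)**2 = (((-2992 + 31) - I*sqrt(170)) - 1387)**2 = ((-2961 - I*sqrt(170)) - 1387)**2 = (-4348 - I*sqrt(170))**2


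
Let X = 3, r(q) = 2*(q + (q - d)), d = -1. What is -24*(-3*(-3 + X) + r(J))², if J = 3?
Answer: -4704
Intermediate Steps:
r(q) = 2 + 4*q (r(q) = 2*(q + (q - 1*(-1))) = 2*(q + (q + 1)) = 2*(q + (1 + q)) = 2*(1 + 2*q) = 2 + 4*q)
-24*(-3*(-3 + X) + r(J))² = -24*(-3*(-3 + 3) + (2 + 4*3))² = -24*(-3*0 + (2 + 12))² = -24*(0 + 14)² = -24*14² = -24*196 = -4704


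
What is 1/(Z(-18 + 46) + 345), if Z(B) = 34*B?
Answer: 1/1297 ≈ 0.00077101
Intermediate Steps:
1/(Z(-18 + 46) + 345) = 1/(34*(-18 + 46) + 345) = 1/(34*28 + 345) = 1/(952 + 345) = 1/1297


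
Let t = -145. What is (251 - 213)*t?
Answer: -5510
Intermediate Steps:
(251 - 213)*t = (251 - 213)*(-145) = 38*(-145) = -5510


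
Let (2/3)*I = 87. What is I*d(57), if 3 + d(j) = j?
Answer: 7047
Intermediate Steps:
I = 261/2 (I = (3/2)*87 = 261/2 ≈ 130.50)
d(j) = -3 + j
I*d(57) = 261*(-3 + 57)/2 = (261/2)*54 = 7047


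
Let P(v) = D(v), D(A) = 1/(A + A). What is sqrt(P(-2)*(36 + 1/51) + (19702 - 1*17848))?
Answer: sqrt(19195329)/102 ≈ 42.953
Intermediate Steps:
D(A) = 1/(2*A)
P(v) = 1/(2*v)
sqrt(P(-2)*(36 + 1/51) + (19702 - 1*17848)) = sqrt(((1/2)/(-2))*(36 + 1/51) + (19702 - 1*17848)) = sqrt(((1/2)*(-1/2))*(36 + 1/51) + (19702 - 17848)) = sqrt(-1/4*1837/51 + 1854) = sqrt(-1837/204 + 1854) = sqrt(376379/204) = sqrt(19195329)/102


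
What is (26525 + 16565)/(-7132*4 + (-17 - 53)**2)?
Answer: -21545/11814 ≈ -1.8237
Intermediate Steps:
(26525 + 16565)/(-7132*4 + (-17 - 53)**2) = 43090/(-28528 + (-70)**2) = 43090/(-28528 + 4900) = 43090/(-23628) = 43090*(-1/23628) = -21545/11814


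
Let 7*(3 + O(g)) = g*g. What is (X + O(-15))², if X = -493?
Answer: 10543009/49 ≈ 2.1516e+5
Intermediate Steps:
O(g) = -3 + g²/7 (O(g) = -3 + (g*g)/7 = -3 + g²/7)
(X + O(-15))² = (-493 + (-3 + (⅐)*(-15)²))² = (-493 + (-3 + (⅐)*225))² = (-493 + (-3 + 225/7))² = (-493 + 204/7)² = (-3247/7)² = 10543009/49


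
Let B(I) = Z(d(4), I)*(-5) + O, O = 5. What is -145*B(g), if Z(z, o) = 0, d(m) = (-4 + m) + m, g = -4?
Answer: -725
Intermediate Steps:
d(m) = -4 + 2*m
B(I) = 5 (B(I) = 0*(-5) + 5 = 0 + 5 = 5)
-145*B(g) = -145*5 = -725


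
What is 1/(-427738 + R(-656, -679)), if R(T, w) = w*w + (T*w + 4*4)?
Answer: 1/478743 ≈ 2.0888e-6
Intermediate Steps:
R(T, w) = 16 + w**2 + T*w (R(T, w) = w**2 + (T*w + 16) = w**2 + (16 + T*w) = 16 + w**2 + T*w)
1/(-427738 + R(-656, -679)) = 1/(-427738 + (16 + (-679)**2 - 656*(-679))) = 1/(-427738 + (16 + 461041 + 445424)) = 1/(-427738 + 906481) = 1/478743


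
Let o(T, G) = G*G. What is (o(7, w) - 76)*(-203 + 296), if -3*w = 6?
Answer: -6696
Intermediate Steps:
w = -2 (w = -⅓*6 = -2)
o(T, G) = G²
(o(7, w) - 76)*(-203 + 296) = ((-2)² - 76)*(-203 + 296) = (4 - 76)*93 = -72*93 = -6696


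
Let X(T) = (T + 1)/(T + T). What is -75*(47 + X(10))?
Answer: -14265/4 ≈ -3566.3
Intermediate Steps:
X(T) = (1 + T)/(2*T) (X(T) = (1 + T)/((2*T)) = (1 + T)*(1/(2*T)) = (1 + T)/(2*T))
-75*(47 + X(10)) = -75*(47 + (½)*(1 + 10)/10) = -75*(47 + (½)*(⅒)*11) = -75*(47 + 11/20) = -75*951/20 = -14265/4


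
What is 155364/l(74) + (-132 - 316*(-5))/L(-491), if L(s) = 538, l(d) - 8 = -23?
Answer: -13927352/1345 ≈ -10355.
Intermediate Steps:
l(d) = -15 (l(d) = 8 - 23 = -15)
155364/l(74) + (-132 - 316*(-5))/L(-491) = 155364/(-15) + (-132 - 316*(-5))/538 = 155364*(-1/15) + (-132 + 1580)*(1/538) = -51788/5 + 1448*(1/538) = -51788/5 + 724/269 = -13927352/1345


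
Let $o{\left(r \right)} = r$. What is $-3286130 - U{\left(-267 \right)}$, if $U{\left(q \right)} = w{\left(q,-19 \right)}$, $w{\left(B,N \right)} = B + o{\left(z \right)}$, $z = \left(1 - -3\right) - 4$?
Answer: $-3285863$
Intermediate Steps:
$z = 0$ ($z = \left(1 + 3\right) - 4 = 4 - 4 = 0$)
$w{\left(B,N \right)} = B$ ($w{\left(B,N \right)} = B + 0 = B$)
$U{\left(q \right)} = q$
$-3286130 - U{\left(-267 \right)} = -3286130 - -267 = -3286130 + 267 = -3285863$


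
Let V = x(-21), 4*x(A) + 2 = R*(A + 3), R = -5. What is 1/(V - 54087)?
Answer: -1/54065 ≈ -1.8496e-5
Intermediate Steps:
x(A) = -17/4 - 5*A/4 (x(A) = -½ + (-5*(A + 3))/4 = -½ + (-5*(3 + A))/4 = -½ + (-15 - 5*A)/4 = -½ + (-15/4 - 5*A/4) = -17/4 - 5*A/4)
V = 22 (V = -17/4 - 5/4*(-21) = -17/4 + 105/4 = 22)
1/(V - 54087) = 1/(22 - 54087) = 1/(-54065) = -1/54065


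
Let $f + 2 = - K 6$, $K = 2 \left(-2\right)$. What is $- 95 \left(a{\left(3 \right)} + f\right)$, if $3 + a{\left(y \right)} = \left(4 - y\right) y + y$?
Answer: $-2375$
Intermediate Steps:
$a{\left(y \right)} = -3 + y + y \left(4 - y\right)$ ($a{\left(y \right)} = -3 + \left(\left(4 - y\right) y + y\right) = -3 + \left(y \left(4 - y\right) + y\right) = -3 + \left(y + y \left(4 - y\right)\right) = -3 + y + y \left(4 - y\right)$)
$K = -4$
$f = 22$ ($f = -2 + \left(-1\right) \left(-4\right) 6 = -2 + 4 \cdot 6 = -2 + 24 = 22$)
$- 95 \left(a{\left(3 \right)} + f\right) = - 95 \left(\left(-3 - 3^{2} + 5 \cdot 3\right) + 22\right) = - 95 \left(\left(-3 - 9 + 15\right) + 22\right) = - 95 \left(3 + 22\right) = \left(-95\right) 25 = -2375$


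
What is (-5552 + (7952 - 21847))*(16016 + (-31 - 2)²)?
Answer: -332640935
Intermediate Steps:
(-5552 + (7952 - 21847))*(16016 + (-31 - 2)²) = (-5552 - 13895)*(16016 + (-33)²) = -19447*(16016 + 1089) = -19447*17105 = -332640935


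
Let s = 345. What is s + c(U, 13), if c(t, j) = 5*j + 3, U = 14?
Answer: 413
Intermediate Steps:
c(t, j) = 3 + 5*j
s + c(U, 13) = 345 + (3 + 5*13) = 345 + (3 + 65) = 345 + 68 = 413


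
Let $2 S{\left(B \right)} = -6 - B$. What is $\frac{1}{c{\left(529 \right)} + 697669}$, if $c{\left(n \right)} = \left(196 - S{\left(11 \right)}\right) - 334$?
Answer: $\frac{2}{1395079} \approx 1.4336 \cdot 10^{-6}$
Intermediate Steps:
$S{\left(B \right)} = -3 - \frac{B}{2}$ ($S{\left(B \right)} = \frac{-6 - B}{2} = -3 - \frac{B}{2}$)
$c{\left(n \right)} = - \frac{259}{2}$ ($c{\left(n \right)} = \left(196 - \left(-3 - \frac{11}{2}\right)\right) - 334 = \left(196 - - \frac{17}{2}\right) - 334 = \left(196 + \frac{17}{2}\right) - 334 = \frac{409}{2} - 334 = - \frac{259}{2}$)
$\frac{1}{c{\left(529 \right)} + 697669} = \frac{1}{- \frac{259}{2} + 697669} = \frac{1}{\frac{1395079}{2}} = \frac{2}{1395079}$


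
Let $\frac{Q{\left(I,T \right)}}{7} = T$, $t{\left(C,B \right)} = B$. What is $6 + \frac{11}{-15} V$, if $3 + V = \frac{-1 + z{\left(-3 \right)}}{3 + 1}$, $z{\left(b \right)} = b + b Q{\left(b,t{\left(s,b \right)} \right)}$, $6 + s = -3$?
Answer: $- \frac{157}{60} \approx -2.6167$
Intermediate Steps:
$s = -9$ ($s = -6 - 3 = -9$)
$Q{\left(I,T \right)} = 7 T$
$z{\left(b \right)} = b + 7 b^{2}$ ($z{\left(b \right)} = b + b 7 b = b + 7 b^{2}$)
$V = \frac{47}{4}$ ($V = -3 + \frac{-1 - 3 \left(1 + 7 \left(-3\right)\right)}{3 + 1} = -3 + \frac{-1 - 3 \left(1 - 21\right)}{4} = -3 + \left(-1 - -60\right) \frac{1}{4} = -3 + \left(-1 + 60\right) \frac{1}{4} = -3 + 59 \cdot \frac{1}{4} = -3 + \frac{59}{4} = \frac{47}{4} \approx 11.75$)
$6 + \frac{11}{-15} V = 6 + \frac{11}{-15} \cdot \frac{47}{4} = 6 + 11 \left(- \frac{1}{15}\right) \frac{47}{4} = 6 - \frac{517}{60} = - \frac{157}{60}$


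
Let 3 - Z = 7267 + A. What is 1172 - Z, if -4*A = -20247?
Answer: 53991/4 ≈ 13498.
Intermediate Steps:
A = 20247/4 (A = -1/4*(-20247) = 20247/4 ≈ 5061.8)
Z = -49303/4 (Z = 3 - (7267 + 20247/4) = 3 - 1*49315/4 = 3 - 49315/4 = -49303/4 ≈ -12326.)
1172 - Z = 1172 - 1*(-49303/4) = 1172 + 49303/4 = 53991/4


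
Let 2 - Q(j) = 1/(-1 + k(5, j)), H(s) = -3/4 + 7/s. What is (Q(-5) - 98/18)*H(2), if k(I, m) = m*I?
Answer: -8767/936 ≈ -9.3665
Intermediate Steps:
k(I, m) = I*m
H(s) = -¾ + 7/s (H(s) = -3*¼ + 7/s = -¾ + 7/s)
Q(j) = 2 - 1/(-1 + 5*j)
(Q(-5) - 98/18)*H(2) = ((-3 + 10*(-5))/(-1 + 5*(-5)) - 98/18)*(-¾ + 7/2) = ((-3 - 50)/(-1 - 25) - 98*1/18)*(-¾ + 7*(½)) = (-53/(-26) - 49/9)*(-¾ + 7/2) = (-1/26*(-53) - 49/9)*(11/4) = (53/26 - 49/9)*(11/4) = -797/234*11/4 = -8767/936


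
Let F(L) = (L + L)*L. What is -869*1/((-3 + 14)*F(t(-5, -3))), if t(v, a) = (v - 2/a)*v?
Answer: -711/8450 ≈ -0.084142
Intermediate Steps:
t(v, a) = v*(v - 2/a)
F(L) = 2*L² (F(L) = (2*L)*L = 2*L²)
-869*1/((-3 + 14)*F(t(-5, -3))) = -869*9/(50*(-3 + 14)*(-2 - 3*(-5))²) = -869*9/(550*(-2 + 15)²) = -869/(11*(2*(-5*(-⅓)*13)²)) = -869/(11*(2*(65/3)²)) = -869/(11*(2*(4225/9))) = -869/(11*(8450/9)) = -869/92950/9 = -869*9/92950 = -711/8450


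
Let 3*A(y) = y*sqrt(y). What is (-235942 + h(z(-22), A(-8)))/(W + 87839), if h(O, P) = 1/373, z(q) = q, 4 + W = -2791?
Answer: -29335455/10573804 ≈ -2.7744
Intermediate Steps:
W = -2795 (W = -4 - 2791 = -2795)
A(y) = y**(3/2)/3 (A(y) = (y*sqrt(y))/3 = y**(3/2)/3)
h(O, P) = 1/373
(-235942 + h(z(-22), A(-8)))/(W + 87839) = (-235942 + 1/373)/(-2795 + 87839) = -88006365/373/85044 = -88006365/373*1/85044 = -29335455/10573804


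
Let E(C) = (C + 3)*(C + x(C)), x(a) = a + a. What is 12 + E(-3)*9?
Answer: 12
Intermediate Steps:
x(a) = 2*a
E(C) = 3*C*(3 + C) (E(C) = (C + 3)*(C + 2*C) = (3 + C)*(3*C) = 3*C*(3 + C))
12 + E(-3)*9 = 12 + (3*(-3)*(3 - 3))*9 = 12 + (3*(-3)*0)*9 = 12 + 0*9 = 12 + 0 = 12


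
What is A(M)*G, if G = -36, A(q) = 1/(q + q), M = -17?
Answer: 18/17 ≈ 1.0588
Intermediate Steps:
A(q) = 1/(2*q)
A(M)*G = ((1/2)/(-17))*(-36) = ((1/2)*(-1/17))*(-36) = -1/34*(-36) = 18/17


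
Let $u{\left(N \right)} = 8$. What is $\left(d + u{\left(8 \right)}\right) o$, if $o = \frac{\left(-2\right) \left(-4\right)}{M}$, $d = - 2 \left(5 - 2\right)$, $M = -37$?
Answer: $- \frac{16}{37} \approx -0.43243$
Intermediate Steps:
$d = -6$ ($d = \left(-2\right) 3 = -6$)
$o = - \frac{8}{37}$ ($o = \frac{\left(-2\right) \left(-4\right)}{-37} = 8 \left(- \frac{1}{37}\right) = - \frac{8}{37} \approx -0.21622$)
$\left(d + u{\left(8 \right)}\right) o = \left(-6 + 8\right) \left(- \frac{8}{37}\right) = 2 \left(- \frac{8}{37}\right) = - \frac{16}{37}$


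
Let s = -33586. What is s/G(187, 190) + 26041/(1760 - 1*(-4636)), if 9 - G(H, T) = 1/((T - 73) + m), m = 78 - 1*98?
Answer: -1300903105/348582 ≈ -3732.0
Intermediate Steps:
m = -20 (m = 78 - 98 = -20)
G(H, T) = 9 - 1/(-93 + T) (G(H, T) = 9 - 1/((T - 73) - 20) = 9 - 1/((-73 + T) - 20) = 9 - 1/(-93 + T))
s/G(187, 190) + 26041/(1760 - 1*(-4636)) = -33586*(-93 + 190)/(-838 + 9*190) + 26041/(1760 - 1*(-4636)) = -33586*97/(-838 + 1710) + 26041/(1760 + 4636) = -33586/((1/97)*872) + 26041/6396 = -33586/872/97 + 26041*(1/6396) = -33586*97/872 + 26041/6396 = -1628921/436 + 26041/6396 = -1300903105/348582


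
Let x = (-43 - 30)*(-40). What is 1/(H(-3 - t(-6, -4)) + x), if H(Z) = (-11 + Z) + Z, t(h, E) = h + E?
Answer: 1/2923 ≈ 0.00034211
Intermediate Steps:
t(h, E) = E + h
H(Z) = -11 + 2*Z
x = 2920 (x = -73*(-40) = 2920)
1/(H(-3 - t(-6, -4)) + x) = 1/((-11 + 2*(-3 - (-4 - 6))) + 2920) = 1/((-11 + 2*(-3 - 1*(-10))) + 2920) = 1/((-11 + 2*(-3 + 10)) + 2920) = 1/((-11 + 2*7) + 2920) = 1/((-11 + 14) + 2920) = 1/(3 + 2920) = 1/2923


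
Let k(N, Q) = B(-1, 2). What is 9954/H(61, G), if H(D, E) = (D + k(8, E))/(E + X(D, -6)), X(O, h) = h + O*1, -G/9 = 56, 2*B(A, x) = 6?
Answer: -2234673/32 ≈ -69834.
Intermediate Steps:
B(A, x) = 3 (B(A, x) = (½)*6 = 3)
k(N, Q) = 3
G = -504 (G = -9*56 = -504)
X(O, h) = O + h (X(O, h) = h + O = O + h)
H(D, E) = (3 + D)/(-6 + D + E) (H(D, E) = (D + 3)/(E + (D - 6)) = (3 + D)/(E + (-6 + D)) = (3 + D)/(-6 + D + E))
9954/H(61, G) = 9954/(((3 + 61)/(-6 + 61 - 504))) = 9954/((64/(-449))) = 9954/((-1/449*64)) = 9954/(-64/449) = 9954*(-449/64) = -2234673/32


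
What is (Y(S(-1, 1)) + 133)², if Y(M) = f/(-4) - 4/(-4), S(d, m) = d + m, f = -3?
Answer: 290521/16 ≈ 18158.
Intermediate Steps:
Y(M) = 7/4 (Y(M) = -3/(-4) - 4/(-4) = -3*(-¼) - 4*(-¼) = ¾ + 1 = 7/4)
(Y(S(-1, 1)) + 133)² = (7/4 + 133)² = (539/4)² = 290521/16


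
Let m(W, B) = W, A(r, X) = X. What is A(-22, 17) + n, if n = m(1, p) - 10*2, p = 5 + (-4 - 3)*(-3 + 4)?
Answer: -2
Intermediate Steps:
p = -2 (p = 5 - 7*1 = 5 - 7 = -2)
n = -19 (n = 1 - 10*2 = 1 - 20 = -19)
A(-22, 17) + n = 17 - 19 = -2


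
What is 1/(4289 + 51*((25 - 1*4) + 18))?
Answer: 1/6278 ≈ 0.00015929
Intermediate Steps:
1/(4289 + 51*((25 - 1*4) + 18)) = 1/(4289 + 51*((25 - 4) + 18)) = 1/(4289 + 51*(21 + 18)) = 1/(4289 + 51*39) = 1/(4289 + 1989) = 1/6278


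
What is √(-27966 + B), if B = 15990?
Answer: 2*I*√2994 ≈ 109.43*I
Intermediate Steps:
√(-27966 + B) = √(-27966 + 15990) = √(-11976) = 2*I*√2994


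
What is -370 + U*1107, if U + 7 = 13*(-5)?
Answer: -80074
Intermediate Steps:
U = -72 (U = -7 + 13*(-5) = -7 - 65 = -72)
-370 + U*1107 = -370 - 72*1107 = -370 - 79704 = -80074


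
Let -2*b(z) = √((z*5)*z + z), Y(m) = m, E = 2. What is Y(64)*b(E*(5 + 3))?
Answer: -1152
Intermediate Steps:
b(z) = -√(z + 5*z²)/2 (b(z) = -√((z*5)*z + z)/2 = -√((5*z)*z + z)/2 = -√(5*z² + z)/2 = -√(z + 5*z²)/2)
Y(64)*b(E*(5 + 3)) = 64*(-√(1 + 5*(2*(5 + 3)))*(√2*√(5 + 3))/2) = 64*(-4*√(1 + 5*(2*8))/2) = 64*(-4*√(1 + 5*16)/2) = 64*(-4*√(1 + 80)/2) = 64*(-√(16*81)/2) = 64*(-√1296/2) = 64*(-½*36) = 64*(-18) = -1152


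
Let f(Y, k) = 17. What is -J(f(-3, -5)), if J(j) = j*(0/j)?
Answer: 0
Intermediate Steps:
J(j) = 0 (J(j) = j*0 = 0)
-J(f(-3, -5)) = -1*0 = 0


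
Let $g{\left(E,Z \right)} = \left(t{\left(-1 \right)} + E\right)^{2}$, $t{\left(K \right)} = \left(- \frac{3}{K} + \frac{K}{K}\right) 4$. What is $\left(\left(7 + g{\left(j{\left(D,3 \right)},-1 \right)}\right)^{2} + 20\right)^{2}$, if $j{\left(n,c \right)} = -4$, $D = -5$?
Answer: $520798041$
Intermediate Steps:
$t{\left(K \right)} = 4 - \frac{12}{K}$ ($t{\left(K \right)} = \left(- \frac{3}{K} + 1\right) 4 = \left(1 - \frac{3}{K}\right) 4 = 4 - \frac{12}{K}$)
$g{\left(E,Z \right)} = \left(16 + E\right)^{2}$ ($g{\left(E,Z \right)} = \left(\left(4 - \frac{12}{-1}\right) + E\right)^{2} = \left(\left(4 - -12\right) + E\right)^{2} = \left(\left(4 + 12\right) + E\right)^{2} = \left(16 + E\right)^{2}$)
$\left(\left(7 + g{\left(j{\left(D,3 \right)},-1 \right)}\right)^{2} + 20\right)^{2} = \left(\left(7 + \left(16 - 4\right)^{2}\right)^{2} + 20\right)^{2} = \left(\left(7 + 12^{2}\right)^{2} + 20\right)^{2} = \left(\left(7 + 144\right)^{2} + 20\right)^{2} = \left(151^{2} + 20\right)^{2} = \left(22801 + 20\right)^{2} = 22821^{2} = 520798041$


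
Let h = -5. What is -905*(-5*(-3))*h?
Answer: 67875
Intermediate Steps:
-905*(-5*(-3))*h = -905*(-5*(-3))*(-5) = -13575*(-5) = -905*(-75) = 67875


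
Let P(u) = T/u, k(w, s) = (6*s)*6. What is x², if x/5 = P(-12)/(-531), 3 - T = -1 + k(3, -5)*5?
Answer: 1276900/2537649 ≈ 0.50318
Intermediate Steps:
k(w, s) = 36*s
T = 904 (T = 3 - (-1 + (36*(-5))*5) = 3 - (-1 - 180*5) = 3 - (-1 - 900) = 3 - 1*(-901) = 3 + 901 = 904)
P(u) = 904/u
x = 1130/1593 (x = 5*((904/(-12))/(-531)) = 5*((904*(-1/12))*(-1/531)) = 5*(-226/3*(-1/531)) = 5*(226/1593) = 1130/1593 ≈ 0.70935)
x² = (1130/1593)² = 1276900/2537649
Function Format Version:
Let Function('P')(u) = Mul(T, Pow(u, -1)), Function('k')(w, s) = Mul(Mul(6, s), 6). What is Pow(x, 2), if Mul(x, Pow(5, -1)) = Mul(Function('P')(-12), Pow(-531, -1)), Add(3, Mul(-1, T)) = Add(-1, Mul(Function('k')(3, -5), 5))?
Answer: Rational(1276900, 2537649) ≈ 0.50318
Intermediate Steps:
Function('k')(w, s) = Mul(36, s)
T = 904 (T = Add(3, Mul(-1, Add(-1, Mul(Mul(36, -5), 5)))) = Add(3, Mul(-1, Add(-1, Mul(-180, 5)))) = Add(3, Mul(-1, Add(-1, -900))) = Add(3, Mul(-1, -901)) = Add(3, 901) = 904)
Function('P')(u) = Mul(904, Pow(u, -1))
x = Rational(1130, 1593) (x = Mul(5, Mul(Mul(904, Pow(-12, -1)), Pow(-531, -1))) = Mul(5, Mul(Mul(904, Rational(-1, 12)), Rational(-1, 531))) = Mul(5, Mul(Rational(-226, 3), Rational(-1, 531))) = Mul(5, Rational(226, 1593)) = Rational(1130, 1593) ≈ 0.70935)
Pow(x, 2) = Pow(Rational(1130, 1593), 2) = Rational(1276900, 2537649)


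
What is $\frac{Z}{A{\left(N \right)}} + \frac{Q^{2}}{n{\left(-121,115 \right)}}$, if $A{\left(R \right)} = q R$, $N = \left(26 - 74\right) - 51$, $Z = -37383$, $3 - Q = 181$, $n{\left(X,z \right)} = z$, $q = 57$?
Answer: $\frac{61030619}{216315} \approx 282.14$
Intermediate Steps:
$Q = -178$ ($Q = 3 - 181 = -178$)
$N = -99$ ($N = -48 - 51 = -99$)
$A{\left(R \right)} = 57 R$
$\frac{Z}{A{\left(N \right)}} + \frac{Q^{2}}{n{\left(-121,115 \right)}} = - \frac{37383}{57 \left(-99\right)} + \frac{\left(-178\right)^{2}}{115} = - \frac{37383}{-5643} + 31684 \cdot \frac{1}{115} = \left(-37383\right) \left(- \frac{1}{5643}\right) + \frac{31684}{115} = \frac{12461}{1881} + \frac{31684}{115} = \frac{61030619}{216315}$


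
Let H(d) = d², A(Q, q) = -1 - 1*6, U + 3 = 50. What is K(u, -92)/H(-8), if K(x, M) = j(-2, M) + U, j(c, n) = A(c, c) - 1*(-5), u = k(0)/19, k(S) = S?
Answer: 45/64 ≈ 0.70313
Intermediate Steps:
U = 47 (U = -3 + 50 = 47)
u = 0 (u = 0/19 = 0*(1/19) = 0)
A(Q, q) = -7 (A(Q, q) = -1 - 6 = -7)
j(c, n) = -2 (j(c, n) = -7 - 1*(-5) = -7 + 5 = -2)
K(x, M) = 45 (K(x, M) = -2 + 47 = 45)
K(u, -92)/H(-8) = 45/((-8)²) = 45/64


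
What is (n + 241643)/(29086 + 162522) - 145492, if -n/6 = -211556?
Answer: -27875920157/191608 ≈ -1.4548e+5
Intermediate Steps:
n = 1269336 (n = -6*(-211556) = 1269336)
(n + 241643)/(29086 + 162522) - 145492 = (1269336 + 241643)/(29086 + 162522) - 145492 = 1510979/191608 - 145492 = -27875920157/191608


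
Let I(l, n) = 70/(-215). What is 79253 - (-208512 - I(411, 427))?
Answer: 12373881/43 ≈ 2.8776e+5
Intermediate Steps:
I(l, n) = -14/43 (I(l, n) = 70*(-1/215) = -14/43)
79253 - (-208512 - I(411, 427)) = 79253 - (-208512 - 1*(-14/43)) = 79253 - (-208512 + 14/43) = 79253 - 1*(-8966002/43) = 79253 + 8966002/43 = 12373881/43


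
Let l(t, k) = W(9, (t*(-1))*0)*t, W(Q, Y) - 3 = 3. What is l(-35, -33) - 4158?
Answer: -4368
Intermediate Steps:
W(Q, Y) = 6 (W(Q, Y) = 3 + 3 = 6)
l(t, k) = 6*t
l(-35, -33) - 4158 = 6*(-35) - 4158 = -210 - 4158 = -4368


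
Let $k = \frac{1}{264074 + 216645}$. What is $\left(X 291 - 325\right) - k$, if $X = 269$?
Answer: $\frac{37473968925}{480719} \approx 77954.0$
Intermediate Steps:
$k = \frac{1}{480719} \approx 2.0802 \cdot 10^{-6}$
$\left(X 291 - 325\right) - k = \left(269 \cdot 291 - 325\right) - \frac{1}{480719} = \left(78279 - 325\right) - \frac{1}{480719} = 77954 - \frac{1}{480719} = \frac{37473968925}{480719}$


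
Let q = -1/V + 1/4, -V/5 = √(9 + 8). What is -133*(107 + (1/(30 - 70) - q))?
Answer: -567777/40 + 133*√17/85 ≈ -14188.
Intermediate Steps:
V = -5*√17 (V = -5*√(9 + 8) = -5*√17 ≈ -20.616)
q = ¼ + √17/85 (q = -1/((-5*√17)) + 1/4 = -(-1)*√17/85 + 1*(¼) = √17/85 + ¼ = ¼ + √17/85 ≈ 0.29851)
-133*(107 + (1/(30 - 70) - q)) = -133*(107 + (1/(30 - 70) - (¼ + √17/85))) = -133*(107 + (1/(-40) + (-¼ - √17/85))) = -133*(107 + (-1/40 + (-¼ - √17/85))) = -133*(107 + (-11/40 - √17/85)) = -133*(4269/40 - √17/85) = -567777/40 + 133*√17/85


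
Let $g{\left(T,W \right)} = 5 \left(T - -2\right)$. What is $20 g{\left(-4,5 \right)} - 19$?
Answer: $-219$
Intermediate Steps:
$g{\left(T,W \right)} = 10 + 5 T$ ($g{\left(T,W \right)} = 5 \left(T + 2\right) = 5 \left(2 + T\right) = 10 + 5 T$)
$20 g{\left(-4,5 \right)} - 19 = 20 \left(10 + 5 \left(-4\right)\right) - 19 = 20 \left(10 - 20\right) - 19 = 20 \left(-10\right) - 19 = -200 - 19 = -219$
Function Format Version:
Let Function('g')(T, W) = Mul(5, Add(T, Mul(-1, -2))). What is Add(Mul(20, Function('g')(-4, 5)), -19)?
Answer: -219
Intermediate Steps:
Function('g')(T, W) = Add(10, Mul(5, T)) (Function('g')(T, W) = Mul(5, Add(T, 2)) = Mul(5, Add(2, T)) = Add(10, Mul(5, T)))
Add(Mul(20, Function('g')(-4, 5)), -19) = Add(Mul(20, Add(10, Mul(5, -4))), -19) = Add(Mul(20, Add(10, -20)), -19) = Add(Mul(20, -10), -19) = Add(-200, -19) = -219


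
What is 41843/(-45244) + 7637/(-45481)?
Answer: -2248589911/2057742364 ≈ -1.0927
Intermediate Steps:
41843/(-45244) + 7637/(-45481) = 41843*(-1/45244) + 7637*(-1/45481) = -41843/45244 - 7637/45481 = -2248589911/2057742364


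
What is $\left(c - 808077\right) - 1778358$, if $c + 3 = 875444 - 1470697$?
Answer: $-3181691$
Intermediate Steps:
$c = -595256$ ($c = -3 + \left(875444 - 1470697\right) = -3 - 595253 = -595256$)
$\left(c - 808077\right) - 1778358 = \left(-595256 - 808077\right) - 1778358 = -1403333 - 1778358 = -3181691$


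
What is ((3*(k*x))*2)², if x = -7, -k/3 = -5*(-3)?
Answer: 3572100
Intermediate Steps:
k = -45 (k = -(-15)*(-3) = -3*15 = -45)
((3*(k*x))*2)² = ((3*(-45*(-7)))*2)² = ((3*315)*2)² = (945*2)² = 1890² = 3572100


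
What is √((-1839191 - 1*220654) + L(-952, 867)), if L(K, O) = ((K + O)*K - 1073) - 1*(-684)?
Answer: I*√1979314 ≈ 1406.9*I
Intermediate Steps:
L(K, O) = -389 + K*(K + O) (L(K, O) = (K*(K + O) - 1073) + 684 = (-1073 + K*(K + O)) + 684 = -389 + K*(K + O))
√((-1839191 - 1*220654) + L(-952, 867)) = √((-1839191 - 1*220654) + (-389 + (-952)² - 952*867)) = √((-1839191 - 220654) + (-389 + 906304 - 825384)) = √(-2059845 + 80531) = √(-1979314) = I*√1979314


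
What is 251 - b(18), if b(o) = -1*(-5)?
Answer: 246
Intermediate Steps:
b(o) = 5
251 - b(18) = 251 - 1*5 = 251 - 5 = 246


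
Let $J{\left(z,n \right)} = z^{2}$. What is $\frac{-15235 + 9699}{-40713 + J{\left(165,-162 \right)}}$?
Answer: $\frac{346}{843} \approx 0.41044$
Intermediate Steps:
$\frac{-15235 + 9699}{-40713 + J{\left(165,-162 \right)}} = \frac{-15235 + 9699}{-40713 + 165^{2}} = - \frac{5536}{-40713 + 27225} = - \frac{5536}{-13488} = \left(-5536\right) \left(- \frac{1}{13488}\right) = \frac{346}{843}$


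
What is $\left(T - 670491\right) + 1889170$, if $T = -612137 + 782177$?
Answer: $1388719$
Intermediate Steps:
$T = 170040$
$\left(T - 670491\right) + 1889170 = \left(170040 - 670491\right) + 1889170 = -500451 + 1889170 = 1388719$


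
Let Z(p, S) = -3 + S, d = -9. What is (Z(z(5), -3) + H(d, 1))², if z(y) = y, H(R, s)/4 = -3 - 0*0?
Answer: 324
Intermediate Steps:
H(R, s) = -12 (H(R, s) = 4*(-3 - 0*0) = 4*(-3 - 5*0) = 4*(-3 + 0) = 4*(-3) = -12)
(Z(z(5), -3) + H(d, 1))² = ((-3 - 3) - 12)² = (-6 - 12)² = (-18)² = 324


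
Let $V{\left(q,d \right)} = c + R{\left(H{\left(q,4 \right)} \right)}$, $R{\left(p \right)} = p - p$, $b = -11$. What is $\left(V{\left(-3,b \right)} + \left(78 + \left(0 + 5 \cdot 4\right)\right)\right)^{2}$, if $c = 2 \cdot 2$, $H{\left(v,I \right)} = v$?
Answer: $10404$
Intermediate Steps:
$c = 4$
$R{\left(p \right)} = 0$
$V{\left(q,d \right)} = 4$ ($V{\left(q,d \right)} = 4 + 0 = 4$)
$\left(V{\left(-3,b \right)} + \left(78 + \left(0 + 5 \cdot 4\right)\right)\right)^{2} = \left(4 + \left(78 + \left(0 + 5 \cdot 4\right)\right)\right)^{2} = \left(4 + \left(78 + \left(0 + 20\right)\right)\right)^{2} = \left(4 + \left(78 + 20\right)\right)^{2} = \left(4 + 98\right)^{2} = 102^{2} = 10404$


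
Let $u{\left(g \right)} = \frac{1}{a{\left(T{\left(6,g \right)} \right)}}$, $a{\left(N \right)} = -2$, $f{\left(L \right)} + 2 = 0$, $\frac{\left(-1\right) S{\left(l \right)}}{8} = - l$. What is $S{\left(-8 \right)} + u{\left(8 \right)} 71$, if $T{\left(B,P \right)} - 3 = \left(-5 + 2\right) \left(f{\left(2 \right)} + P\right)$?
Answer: $- \frac{199}{2} \approx -99.5$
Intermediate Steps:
$S{\left(l \right)} = 8 l$ ($S{\left(l \right)} = - 8 \left(- l\right) = 8 l$)
$f{\left(L \right)} = -2$ ($f{\left(L \right)} = -2 + 0 = -2$)
$T{\left(B,P \right)} = 9 - 3 P$ ($T{\left(B,P \right)} = 3 + \left(-5 + 2\right) \left(-2 + P\right) = 3 - 3 \left(-2 + P\right) = 3 - \left(-6 + 3 P\right) = 9 - 3 P$)
$u{\left(g \right)} = - \frac{1}{2}$ ($u{\left(g \right)} = \frac{1}{-2} = - \frac{1}{2}$)
$S{\left(-8 \right)} + u{\left(8 \right)} 71 = 8 \left(-8\right) - \frac{71}{2} = -64 - \frac{71}{2} = - \frac{199}{2}$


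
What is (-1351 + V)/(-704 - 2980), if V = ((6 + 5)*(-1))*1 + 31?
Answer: 1331/3684 ≈ 0.36129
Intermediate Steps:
V = 20 (V = (11*(-1))*1 + 31 = -11*1 + 31 = -11 + 31 = 20)
(-1351 + V)/(-704 - 2980) = (-1351 + 20)/(-704 - 2980) = -1331/(-3684) = -1331*(-1/3684) = 1331/3684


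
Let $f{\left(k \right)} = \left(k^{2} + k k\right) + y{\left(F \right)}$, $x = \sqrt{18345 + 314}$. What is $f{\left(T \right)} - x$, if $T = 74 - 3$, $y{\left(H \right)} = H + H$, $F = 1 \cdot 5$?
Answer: $10092 - \sqrt{18659} \approx 9955.4$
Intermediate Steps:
$F = 5$
$x = \sqrt{18659} \approx 136.6$
$y{\left(H \right)} = 2 H$
$T = 71$
$f{\left(k \right)} = 10 + 2 k^{2}$ ($f{\left(k \right)} = \left(k^{2} + k k\right) + 2 \cdot 5 = \left(k^{2} + k^{2}\right) + 10 = 2 k^{2} + 10 = 10 + 2 k^{2}$)
$f{\left(T \right)} - x = \left(10 + 2 \cdot 71^{2}\right) - \sqrt{18659} = \left(10 + 2 \cdot 5041\right) - \sqrt{18659} = \left(10 + 10082\right) - \sqrt{18659} = 10092 - \sqrt{18659}$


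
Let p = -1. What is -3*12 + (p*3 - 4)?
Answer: -43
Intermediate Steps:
-3*12 + (p*3 - 4) = -3*12 + (-1*3 - 4) = -36 + (-3 - 4) = -36 - 7 = -43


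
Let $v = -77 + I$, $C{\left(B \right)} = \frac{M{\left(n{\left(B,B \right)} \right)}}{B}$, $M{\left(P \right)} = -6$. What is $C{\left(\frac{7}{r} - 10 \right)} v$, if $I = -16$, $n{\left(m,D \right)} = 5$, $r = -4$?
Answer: $- \frac{2232}{47} \approx -47.489$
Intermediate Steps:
$C{\left(B \right)} = - \frac{6}{B}$
$v = -93$ ($v = -77 - 16 = -93$)
$C{\left(\frac{7}{r} - 10 \right)} v = - \frac{6}{\frac{7}{-4} - 10} \left(-93\right) = - \frac{6}{7 \left(- \frac{1}{4}\right) - 10} \left(-93\right) = - \frac{6}{- \frac{7}{4} - 10} \left(-93\right) = - \frac{6}{- \frac{47}{4}} \left(-93\right) = \left(-6\right) \left(- \frac{4}{47}\right) \left(-93\right) = \frac{24}{47} \left(-93\right) = - \frac{2232}{47}$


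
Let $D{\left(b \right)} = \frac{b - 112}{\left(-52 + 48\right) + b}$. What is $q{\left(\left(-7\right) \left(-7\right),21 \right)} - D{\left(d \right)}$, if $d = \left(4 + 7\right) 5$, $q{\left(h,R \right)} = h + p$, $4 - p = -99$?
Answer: $\frac{2603}{17} \approx 153.12$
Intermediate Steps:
$p = 103$ ($p = 4 - -99 = 4 + 99 = 103$)
$q{\left(h,R \right)} = 103 + h$ ($q{\left(h,R \right)} = h + 103 = 103 + h$)
$d = 55$ ($d = 11 \cdot 5 = 55$)
$D{\left(b \right)} = \frac{-112 + b}{-4 + b}$
$q{\left(\left(-7\right) \left(-7\right),21 \right)} - D{\left(d \right)} = \left(103 - -49\right) - \frac{-112 + 55}{-4 + 55} = \left(103 + 49\right) - \frac{1}{51} \left(-57\right) = 152 - \frac{1}{51} \left(-57\right) = 152 - - \frac{19}{17} = 152 + \frac{19}{17} = \frac{2603}{17}$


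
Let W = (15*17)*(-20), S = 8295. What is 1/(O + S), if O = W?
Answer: 1/3195 ≈ 0.00031299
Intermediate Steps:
W = -5100 (W = 255*(-20) = -5100)
O = -5100
1/(O + S) = 1/(-5100 + 8295) = 1/3195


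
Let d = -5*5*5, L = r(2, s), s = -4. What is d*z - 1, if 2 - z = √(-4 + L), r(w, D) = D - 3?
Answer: -251 + 125*I*√11 ≈ -251.0 + 414.58*I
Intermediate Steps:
r(w, D) = -3 + D
L = -7 (L = -3 - 4 = -7)
d = -125 (d = -25*5 = -125)
z = 2 - I*√11 (z = 2 - √(-4 - 7) = 2 - √(-11) = 2 - I*√11 ≈ 2.0 - 3.3166*I)
d*z - 1 = -125*(2 - I*√11) - 1 = (-250 + 125*I*√11) - 1 = -251 + 125*I*√11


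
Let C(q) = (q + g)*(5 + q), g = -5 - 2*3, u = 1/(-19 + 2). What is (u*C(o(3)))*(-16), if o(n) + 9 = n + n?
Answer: -448/17 ≈ -26.353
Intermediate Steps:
u = -1/17 (u = 1/(-17) = -1/17 ≈ -0.058824)
o(n) = -9 + 2*n (o(n) = -9 + (n + n) = -9 + 2*n)
g = -11 (g = -5 - 6 = -11)
C(q) = (-11 + q)*(5 + q) (C(q) = (q - 11)*(5 + q) = (-11 + q)*(5 + q))
(u*C(o(3)))*(-16) = -(-55 + (-9 + 2*3)² - 6*(-9 + 2*3))/17*(-16) = -(-55 + (-9 + 6)² - 6*(-9 + 6))/17*(-16) = -(-55 + (-3)² - 6*(-3))/17*(-16) = -(-55 + 9 + 18)/17*(-16) = -1/17*(-28)*(-16) = (28/17)*(-16) = -448/17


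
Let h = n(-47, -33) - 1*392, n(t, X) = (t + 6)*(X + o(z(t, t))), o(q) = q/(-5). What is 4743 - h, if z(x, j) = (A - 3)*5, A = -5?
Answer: 4110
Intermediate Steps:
z(x, j) = -40 (z(x, j) = (-5 - 3)*5 = -8*5 = -40)
o(q) = -q/5 (o(q) = q*(-⅕) = -q/5)
n(t, X) = (6 + t)*(8 + X) (n(t, X) = (t + 6)*(X - ⅕*(-40)) = (6 + t)*(X + 8) = (6 + t)*(8 + X))
h = 633 (h = (48 + 6*(-33) + 8*(-47) - 33*(-47)) - 1*392 = (48 - 198 - 376 + 1551) - 392 = 1025 - 392 = 633)
4743 - h = 4743 - 1*633 = 4743 - 633 = 4110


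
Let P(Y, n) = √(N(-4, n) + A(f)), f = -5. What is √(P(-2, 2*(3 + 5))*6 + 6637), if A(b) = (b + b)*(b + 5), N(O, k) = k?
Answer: √6661 ≈ 81.615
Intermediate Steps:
A(b) = 2*b*(5 + b) (A(b) = (2*b)*(5 + b) = 2*b*(5 + b))
P(Y, n) = √n (P(Y, n) = √(n + 2*(-5)*(5 - 5)) = √(n + 2*(-5)*0) = √(n + 0) = √n)
√(P(-2, 2*(3 + 5))*6 + 6637) = √(√(2*(3 + 5))*6 + 6637) = √(√(2*8)*6 + 6637) = √(√16*6 + 6637) = √(4*6 + 6637) = √(24 + 6637) = √6661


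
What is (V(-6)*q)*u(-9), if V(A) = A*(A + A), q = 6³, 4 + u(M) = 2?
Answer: -31104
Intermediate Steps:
u(M) = -2 (u(M) = -4 + 2 = -2)
q = 216
V(A) = 2*A² (V(A) = A*(2*A) = 2*A²)
(V(-6)*q)*u(-9) = ((2*(-6)²)*216)*(-2) = ((2*36)*216)*(-2) = (72*216)*(-2) = 15552*(-2) = -31104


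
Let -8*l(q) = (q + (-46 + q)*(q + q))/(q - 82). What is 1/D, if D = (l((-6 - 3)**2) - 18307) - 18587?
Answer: -8/289401 ≈ -2.7643e-5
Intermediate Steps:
l(q) = -(q + 2*q*(-46 + q))/(8*(-82 + q)) (l(q) = -(q + (-46 + q)*(q + q))/(8*(q - 82)) = -(q + (-46 + q)*(2*q))/(8*(-82 + q)) = -(q + 2*q*(-46 + q))/(8*(-82 + q)))
D = -289401/8 (D = ((-6 - 3)**2*(91 - 2*(-6 - 3)**2)/(8*(-82 + (-6 - 3)**2)) - 18307) - 18587 = ((1/8)*(-9)**2*(91 - 2*(-9)**2)/(-82 + (-9)**2) - 18307) - 18587 = ((1/8)*81*(91 - 2*81)/(-82 + 81) - 18307) - 18587 = ((1/8)*81*(91 - 162)/(-1) - 18307) - 18587 = ((1/8)*81*(-1)*(-71) - 18307) - 18587 = (5751/8 - 18307) - 18587 = -140705/8 - 18587 = -289401/8 ≈ -36175.)
1/D = 1/(-289401/8) = -8/289401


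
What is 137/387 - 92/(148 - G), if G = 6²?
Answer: -5065/10836 ≈ -0.46742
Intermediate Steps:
G = 36
137/387 - 92/(148 - G) = 137/387 - 92/(148 - 1*36) = 137*(1/387) - 92/(148 - 36) = 137/387 - 92/112 = 137/387 - 92*1/112 = 137/387 - 23/28 = -5065/10836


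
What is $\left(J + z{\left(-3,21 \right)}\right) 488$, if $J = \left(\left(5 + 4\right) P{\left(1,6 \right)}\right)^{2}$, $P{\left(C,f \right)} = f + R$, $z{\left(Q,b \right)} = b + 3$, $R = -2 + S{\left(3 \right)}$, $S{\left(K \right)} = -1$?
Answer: $367464$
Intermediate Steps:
$R = -3$ ($R = -2 - 1 = -3$)
$z{\left(Q,b \right)} = 3 + b$
$P{\left(C,f \right)} = -3 + f$ ($P{\left(C,f \right)} = f - 3 = -3 + f$)
$J = 729$ ($J = \left(\left(5 + 4\right) \left(-3 + 6\right)\right)^{2} = \left(9 \cdot 3\right)^{2} = 27^{2} = 729$)
$\left(J + z{\left(-3,21 \right)}\right) 488 = \left(729 + \left(3 + 21\right)\right) 488 = \left(729 + 24\right) 488 = 753 \cdot 488 = 367464$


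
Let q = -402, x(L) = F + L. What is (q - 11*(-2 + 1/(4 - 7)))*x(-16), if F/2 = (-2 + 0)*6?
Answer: 45160/3 ≈ 15053.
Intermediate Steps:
F = -24 (F = 2*((-2 + 0)*6) = 2*(-2*6) = 2*(-12) = -24)
x(L) = -24 + L
(q - 11*(-2 + 1/(4 - 7)))*x(-16) = (-402 - 11*(-2 + 1/(4 - 7)))*(-24 - 16) = (-402 - 11*(-2 + 1/(-3)))*(-40) = (-402 - 11*(-2 - ⅓))*(-40) = (-402 - 11*(-7/3))*(-40) = (-402 + 77/3)*(-40) = -1129/3*(-40) = 45160/3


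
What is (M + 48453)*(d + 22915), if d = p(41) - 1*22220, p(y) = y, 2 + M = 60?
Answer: 35704096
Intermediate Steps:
M = 58 (M = -2 + 60 = 58)
d = -22179 (d = 41 - 1*22220 = 41 - 22220 = -22179)
(M + 48453)*(d + 22915) = (58 + 48453)*(-22179 + 22915) = 48511*736 = 35704096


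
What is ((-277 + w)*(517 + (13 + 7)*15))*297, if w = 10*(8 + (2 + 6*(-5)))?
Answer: -115743573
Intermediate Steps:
w = -200 (w = 10*(8 + (2 - 30)) = 10*(8 - 28) = 10*(-20) = -200)
((-277 + w)*(517 + (13 + 7)*15))*297 = ((-277 - 200)*(517 + (13 + 7)*15))*297 = -477*(517 + 20*15)*297 = -477*(517 + 300)*297 = -477*817*297 = -389709*297 = -115743573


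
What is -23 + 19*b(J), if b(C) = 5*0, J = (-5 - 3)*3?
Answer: -23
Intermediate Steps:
J = -24 (J = -8*3 = -24)
b(C) = 0
-23 + 19*b(J) = -23 + 19*0 = -23 + 0 = -23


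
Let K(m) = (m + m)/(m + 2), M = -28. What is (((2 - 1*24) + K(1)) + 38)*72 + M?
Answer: 1172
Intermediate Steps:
K(m) = 2*m/(2 + m) (K(m) = (2*m)/(2 + m) = 2*m/(2 + m))
(((2 - 1*24) + K(1)) + 38)*72 + M = (((2 - 1*24) + 2*1/(2 + 1)) + 38)*72 - 28 = (((2 - 24) + 2*1/3) + 38)*72 - 28 = ((-22 + 2*1*(⅓)) + 38)*72 - 28 = ((-22 + ⅔) + 38)*72 - 28 = (-64/3 + 38)*72 - 28 = (50/3)*72 - 28 = 1200 - 28 = 1172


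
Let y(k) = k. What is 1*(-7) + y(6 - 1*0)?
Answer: -1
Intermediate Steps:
1*(-7) + y(6 - 1*0) = 1*(-7) + (6 - 1*0) = -7 + (6 + 0) = -7 + 6 = -1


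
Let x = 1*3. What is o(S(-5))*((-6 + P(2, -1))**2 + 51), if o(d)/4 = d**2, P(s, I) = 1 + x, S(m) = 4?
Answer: 3520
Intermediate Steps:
x = 3
P(s, I) = 4 (P(s, I) = 1 + 3 = 4)
o(d) = 4*d**2
o(S(-5))*((-6 + P(2, -1))**2 + 51) = (4*4**2)*((-6 + 4)**2 + 51) = (4*16)*((-2)**2 + 51) = 64*(4 + 51) = 64*55 = 3520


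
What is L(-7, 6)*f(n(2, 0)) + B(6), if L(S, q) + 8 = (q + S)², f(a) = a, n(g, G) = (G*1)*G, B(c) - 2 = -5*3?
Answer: -13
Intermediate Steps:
B(c) = -13 (B(c) = 2 - 5*3 = 2 - 15 = -13)
n(g, G) = G² (n(g, G) = G*G = G²)
L(S, q) = -8 + (S + q)² (L(S, q) = -8 + (q + S)² = -8 + (S + q)²)
L(-7, 6)*f(n(2, 0)) + B(6) = (-8 + (-7 + 6)²)*0² - 13 = (-8 + (-1)²)*0 - 13 = (-8 + 1)*0 - 13 = -7*0 - 13 = 0 - 13 = -13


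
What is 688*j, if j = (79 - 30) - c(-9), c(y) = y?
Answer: 39904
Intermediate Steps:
j = 58 (j = (79 - 30) - 1*(-9) = 49 + 9 = 58)
688*j = 688*58 = 39904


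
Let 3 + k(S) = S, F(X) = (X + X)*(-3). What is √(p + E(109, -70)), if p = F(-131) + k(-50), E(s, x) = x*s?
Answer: 11*I*√57 ≈ 83.048*I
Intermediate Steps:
F(X) = -6*X (F(X) = (2*X)*(-3) = -6*X)
k(S) = -3 + S
E(s, x) = s*x
p = 733 (p = -6*(-131) + (-3 - 50) = 786 - 53 = 733)
√(p + E(109, -70)) = √(733 + 109*(-70)) = √(733 - 7630) = √(-6897) = 11*I*√57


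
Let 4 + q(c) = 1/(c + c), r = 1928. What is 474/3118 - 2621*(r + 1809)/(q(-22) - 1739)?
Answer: 671893839733/119564387 ≈ 5619.5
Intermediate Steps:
q(c) = -4 + 1/(2*c) (q(c) = -4 + 1/(c + c) = -4 + 1/(2*c))
474/3118 - 2621*(r + 1809)/(q(-22) - 1739) = 474/3118 - 2621*(1928 + 1809)/((-4 + (1/2)/(-22)) - 1739) = 474*(1/3118) - 2621*3737/((-4 + (1/2)*(-1/22)) - 1739) = 237/1559 - 2621*3737/((-4 - 1/44) - 1739) = 237/1559 - 2621*3737/(-177/44 - 1739) = 237/1559 - 2621/((-76693/44*1/3737)) = 237/1559 - 2621/(-76693/164428) = 237/1559 - 2621*(-164428/76693) = 237/1559 + 430965788/76693 = 671893839733/119564387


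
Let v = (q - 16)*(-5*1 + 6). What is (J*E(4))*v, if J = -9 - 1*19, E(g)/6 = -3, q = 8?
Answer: -4032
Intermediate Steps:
E(g) = -18 (E(g) = 6*(-3) = -18)
v = -8 (v = (8 - 16)*(-5*1 + 6) = -8*(-5 + 6) = -8*1 = -8)
J = -28 (J = -9 - 19 = -28)
(J*E(4))*v = -28*(-18)*(-8) = 504*(-8) = -4032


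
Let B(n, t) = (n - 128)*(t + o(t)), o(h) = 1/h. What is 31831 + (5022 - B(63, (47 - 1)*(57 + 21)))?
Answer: 74540153/276 ≈ 2.7007e+5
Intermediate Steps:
B(n, t) = (-128 + n)*(t + 1/t) (B(n, t) = (n - 128)*(t + 1/t) = (-128 + n)*(t + 1/t))
31831 + (5022 - B(63, (47 - 1)*(57 + 21))) = 31831 + (5022 - (-128 + 63 + ((47 - 1)*(57 + 21))**2*(-128 + 63))/((47 - 1)*(57 + 21))) = 31831 + (5022 - (-128 + 63 + (46*78)**2*(-65))/(46*78)) = 31831 + (5022 - (-128 + 63 + 3588**2*(-65))/3588) = 31831 + (5022 - (-128 + 63 + 12873744*(-65))/3588) = 31831 + (5022 - (-128 + 63 - 836793360)/3588) = 31831 + (5022 - (-836793425)/3588) = 31831 + (5022 - 1*(-64368725/276)) = 31831 + (5022 + 64368725/276) = 31831 + 65754797/276 = 74540153/276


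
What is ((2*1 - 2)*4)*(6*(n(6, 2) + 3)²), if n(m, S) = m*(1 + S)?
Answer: 0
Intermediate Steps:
((2*1 - 2)*4)*(6*(n(6, 2) + 3)²) = ((2*1 - 2)*4)*(6*(6*(1 + 2) + 3)²) = ((2 - 2)*4)*(6*(6*3 + 3)²) = (0*4)*(6*(18 + 3)²) = 0*(6*21²) = 0*(6*441) = 0*2646 = 0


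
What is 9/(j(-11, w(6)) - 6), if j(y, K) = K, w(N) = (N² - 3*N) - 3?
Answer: 1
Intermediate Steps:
w(N) = -3 + N² - 3*N
9/(j(-11, w(6)) - 6) = 9/((-3 + 6² - 3*6) - 6) = 9/((-3 + 36 - 18) - 6) = 9/(15 - 6) = 9/9 = 9*(⅑) = 1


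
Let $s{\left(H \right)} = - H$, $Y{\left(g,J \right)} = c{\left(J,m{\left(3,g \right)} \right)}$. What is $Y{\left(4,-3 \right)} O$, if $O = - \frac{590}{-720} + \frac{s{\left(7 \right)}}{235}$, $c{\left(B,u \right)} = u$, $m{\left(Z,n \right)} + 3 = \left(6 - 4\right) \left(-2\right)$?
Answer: $- \frac{93527}{16920} \approx -5.5276$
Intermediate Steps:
$m{\left(Z,n \right)} = -7$ ($m{\left(Z,n \right)} = -3 + \left(6 - 4\right) \left(-2\right) = -3 + 2 \left(-2\right) = -3 - 4 = -7$)
$Y{\left(g,J \right)} = -7$
$O = \frac{13361}{16920}$ ($O = - \frac{590}{-720} + \frac{\left(-1\right) 7}{235} = \left(-590\right) \left(- \frac{1}{720}\right) - \frac{7}{235} = \frac{59}{72} - \frac{7}{235} = \frac{13361}{16920} \approx 0.78966$)
$Y{\left(4,-3 \right)} O = \left(-7\right) \frac{13361}{16920} = - \frac{93527}{16920}$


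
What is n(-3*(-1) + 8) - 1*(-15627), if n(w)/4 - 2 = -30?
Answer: 15515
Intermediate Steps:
n(w) = -112 (n(w) = 8 + 4*(-30) = 8 - 120 = -112)
n(-3*(-1) + 8) - 1*(-15627) = -112 - 1*(-15627) = -112 + 15627 = 15515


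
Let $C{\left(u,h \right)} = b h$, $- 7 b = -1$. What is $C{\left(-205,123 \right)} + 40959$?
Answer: $\frac{286836}{7} \approx 40977.0$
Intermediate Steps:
$b = \frac{1}{7}$ ($b = \left(- \frac{1}{7}\right) \left(-1\right) = \frac{1}{7} \approx 0.14286$)
$C{\left(u,h \right)} = \frac{h}{7}$
$C{\left(-205,123 \right)} + 40959 = \frac{1}{7} \cdot 123 + 40959 = \frac{123}{7} + 40959 = \frac{286836}{7}$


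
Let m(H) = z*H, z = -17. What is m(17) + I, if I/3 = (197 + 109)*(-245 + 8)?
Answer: -217855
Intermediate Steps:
I = -217566 (I = 3*((197 + 109)*(-245 + 8)) = 3*(306*(-237)) = 3*(-72522) = -217566)
m(H) = -17*H
m(17) + I = -17*17 - 217566 = -289 - 217566 = -217855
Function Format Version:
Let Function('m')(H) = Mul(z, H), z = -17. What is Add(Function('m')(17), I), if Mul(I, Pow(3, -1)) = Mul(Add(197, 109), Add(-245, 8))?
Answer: -217855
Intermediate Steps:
I = -217566 (I = Mul(3, Mul(Add(197, 109), Add(-245, 8))) = Mul(3, Mul(306, -237)) = Mul(3, -72522) = -217566)
Function('m')(H) = Mul(-17, H)
Add(Function('m')(17), I) = Add(Mul(-17, 17), -217566) = Add(-289, -217566) = -217855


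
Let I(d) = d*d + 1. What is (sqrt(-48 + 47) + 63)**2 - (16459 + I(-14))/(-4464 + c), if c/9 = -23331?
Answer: 283642160/71481 + 126*I ≈ 3968.1 + 126.0*I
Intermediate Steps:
I(d) = 1 + d**2 (I(d) = d**2 + 1 = 1 + d**2)
c = -209979 (c = 9*(-23331) = -209979)
(sqrt(-48 + 47) + 63)**2 - (16459 + I(-14))/(-4464 + c) = (sqrt(-48 + 47) + 63)**2 - (16459 + (1 + (-14)**2))/(-4464 - 209979) = (sqrt(-1) + 63)**2 - (16459 + (1 + 196))/(-214443) = (I + 63)**2 - (16459 + 197)*(-1)/214443 = (63 + I)**2 - 16656*(-1)/214443 = (63 + I)**2 - 1*(-5552/71481) = (63 + I)**2 + 5552/71481 = 5552/71481 + (63 + I)**2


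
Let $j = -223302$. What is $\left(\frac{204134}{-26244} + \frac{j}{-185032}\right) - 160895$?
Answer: $- \frac{97666847774095}{606997476} \approx -1.609 \cdot 10^{5}$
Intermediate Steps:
$\left(\frac{204134}{-26244} + \frac{j}{-185032}\right) - 160895 = \left(\frac{204134}{-26244} - \frac{223302}{-185032}\right) - 160895 = \left(204134 \left(- \frac{1}{26244}\right) - - \frac{111651}{92516}\right) - 160895 = \left(- \frac{102067}{13122} + \frac{111651}{92516}\right) - 160895 = - \frac{3988873075}{606997476} - 160895 = - \frac{97666847774095}{606997476}$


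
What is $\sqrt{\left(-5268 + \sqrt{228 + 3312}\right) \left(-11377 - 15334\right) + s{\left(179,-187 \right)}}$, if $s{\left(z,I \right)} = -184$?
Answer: $\sqrt{140713364 - 53422 \sqrt{885}} \approx 11795.0$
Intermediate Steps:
$\sqrt{\left(-5268 + \sqrt{228 + 3312}\right) \left(-11377 - 15334\right) + s{\left(179,-187 \right)}} = \sqrt{\left(-5268 + \sqrt{228 + 3312}\right) \left(-11377 - 15334\right) - 184} = \sqrt{\left(-5268 + \sqrt{3540}\right) \left(-26711\right) - 184} = \sqrt{\left(-5268 + 2 \sqrt{885}\right) \left(-26711\right) - 184} = \sqrt{\left(140713548 - 53422 \sqrt{885}\right) - 184} = \sqrt{140713364 - 53422 \sqrt{885}}$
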